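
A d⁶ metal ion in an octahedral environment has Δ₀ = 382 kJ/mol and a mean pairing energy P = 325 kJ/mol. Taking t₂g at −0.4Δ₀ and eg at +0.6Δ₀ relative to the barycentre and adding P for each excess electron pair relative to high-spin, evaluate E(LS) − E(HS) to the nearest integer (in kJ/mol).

High-spin: t₂g⁴ eg², CFSE = -0.4Δ₀ = -153 kJ/mol.
Low-spin: t₂g⁶ eg⁰, orbital CFSE = -2.4Δ₀ = -917 kJ/mol; plus 2 excess pairs × P = +650 kJ/mol; total -267 kJ/mol.
E(LS) − E(HS) = -267 − (-153) = -114 kJ/mol.

-114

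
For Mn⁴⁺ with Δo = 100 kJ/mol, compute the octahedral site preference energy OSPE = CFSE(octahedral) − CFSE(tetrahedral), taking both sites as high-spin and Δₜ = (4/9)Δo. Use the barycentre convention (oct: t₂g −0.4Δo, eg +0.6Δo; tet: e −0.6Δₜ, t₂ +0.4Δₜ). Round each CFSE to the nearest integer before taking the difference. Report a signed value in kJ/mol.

Mn⁴⁺: group 7, so d-count = 7 − 4 = 3.
In an octahedral site d³ (HS) is t₂g³ eg⁰, giving CFSE(oct) = -1.2Δo = -120 kJ/mol.
In a tetrahedral site the filling is e² t₂¹: CFSE(tet) = -0.8Δₜ = -0.8 × (4/9)(100) = -36 kJ/mol.
OSPE = CFSE(oct) − CFSE(tet) = -120 − (-36) = -84 kJ/mol.

-84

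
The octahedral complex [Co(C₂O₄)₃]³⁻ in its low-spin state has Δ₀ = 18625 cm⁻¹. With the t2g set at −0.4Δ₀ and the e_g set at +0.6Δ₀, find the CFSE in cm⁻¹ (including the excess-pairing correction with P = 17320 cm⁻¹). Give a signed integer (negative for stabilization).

Each C₂O₄²⁻ contributes -2; 3 × (-2) = -6. With overall charge -3, Co is in the +3 oxidation state.
Co sits in group 9; removing 3 electrons leaves Co³⁺ with 9 − 3 = 6 d electrons.
Electron filling gives t2g^6 e_g^0.
The orbital stabilization is -2.4Δ₀ = -2.4 × 18625 = -44700 cm⁻¹.
High-spin d⁶ would be t2g^4 e_g^2 with 1 pair; low-spin has 3, so 2 excess pairs cost +2P = +34640 cm⁻¹.
Overall CFSE = -44700 + 34640 = -10060 cm⁻¹.

-10060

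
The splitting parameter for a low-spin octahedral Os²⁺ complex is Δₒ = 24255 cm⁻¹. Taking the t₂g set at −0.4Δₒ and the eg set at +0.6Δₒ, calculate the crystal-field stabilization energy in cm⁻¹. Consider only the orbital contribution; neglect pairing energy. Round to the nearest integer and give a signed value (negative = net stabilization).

-58212

Os²⁺: group 8, so d-count = 8 − 2 = 6.
The d⁶ electrons fill as t₂g⁶ eg⁰.
CFSE(orbital) = 6×(-0.4Δₒ) + 0×(0.6Δₒ) = -2.4Δₒ; with Δₒ = 24255 cm⁻¹ that is -58212 cm⁻¹.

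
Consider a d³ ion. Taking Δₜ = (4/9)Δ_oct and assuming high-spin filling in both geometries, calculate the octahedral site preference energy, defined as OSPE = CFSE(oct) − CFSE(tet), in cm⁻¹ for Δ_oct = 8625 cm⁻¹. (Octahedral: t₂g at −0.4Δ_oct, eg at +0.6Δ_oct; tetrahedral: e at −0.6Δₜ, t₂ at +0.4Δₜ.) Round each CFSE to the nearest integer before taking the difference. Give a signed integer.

-7283

Octahedral high-spin t₂g³ eg⁰: CFSE = -1.2 × 8625 = -10350 cm⁻¹.
Tetrahedral e² t₂¹ gives -0.8Δₜ = -0.8 × (4/9) × 8625 = -3067 cm⁻¹.
OSPE = CFSE(oct) − CFSE(tet) = -10350 − (-3067) = -7283 cm⁻¹.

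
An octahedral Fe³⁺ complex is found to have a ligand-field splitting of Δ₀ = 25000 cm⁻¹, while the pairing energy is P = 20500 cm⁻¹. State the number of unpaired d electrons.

1

Fe sits in group 8; removing 3 electrons leaves Fe³⁺ with 8 − 3 = 5 d electrons.
Here Δ₀ > P (25000 > 20500), so the low-spin state is favoured.
Filling d⁵ accordingly: t2g^5 e_g^0.
Unpaired electrons: 1.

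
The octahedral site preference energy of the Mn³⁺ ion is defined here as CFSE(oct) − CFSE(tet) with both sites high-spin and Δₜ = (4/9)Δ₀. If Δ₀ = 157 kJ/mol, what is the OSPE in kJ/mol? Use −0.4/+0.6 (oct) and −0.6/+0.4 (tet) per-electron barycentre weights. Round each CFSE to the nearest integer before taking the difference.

-66

Group 7 minus oxidation state +3 gives a d⁴ configuration for Mn³⁺.
In an octahedral site d⁴ (HS) is t2g^3 e_g^1, giving CFSE(oct) = -0.6Δ₀ = -94 kJ/mol.
Tetrahedral: e^2 t2^2, CFSE = 2(−0.6) + 2(+0.4) = -0.4Δₜ = -0.4 × (4/9) × 157 = -28 kJ/mol.
OSPE = CFSE(oct) − CFSE(tet) = -94 − (-28) = -66 kJ/mol.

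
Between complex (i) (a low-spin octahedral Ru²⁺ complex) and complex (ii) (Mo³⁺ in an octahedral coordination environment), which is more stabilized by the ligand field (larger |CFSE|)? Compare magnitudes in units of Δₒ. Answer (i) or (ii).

(i): Ru is in group 8, so Ru²⁺ is d⁶ (8 − 2 = 6); t₂g⁶ eg⁰, CFSE = -2.4Δₒ.
(ii): Mo³⁺: group 6, so d-count = 6 − 3 = 3; For octahedral d³ the high- and low-spin configurations coincide; t2g^3 e_g^0, CFSE = -1.2Δₒ.
So (i) has the larger |CFSE|.

(i)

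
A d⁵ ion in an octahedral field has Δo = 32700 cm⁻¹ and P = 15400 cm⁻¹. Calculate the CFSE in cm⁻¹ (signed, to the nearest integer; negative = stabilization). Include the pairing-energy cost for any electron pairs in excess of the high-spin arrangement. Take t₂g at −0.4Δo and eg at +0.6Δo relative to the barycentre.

-34600

Since Δo = 32700 cm⁻¹ > P = 15400 cm⁻¹, the complex adopts the low-spin configuration.
That gives t₂g⁵ eg⁰.
Orbital CFSE = -2.0Δo = -2.0 × 32700 = -65400 cm⁻¹.
Excess pairs vs high-spin: 2 − 0 = 2; pairing cost = +30800 cm⁻¹.
Net CFSE = -65400 + 30800 = -34600 cm⁻¹.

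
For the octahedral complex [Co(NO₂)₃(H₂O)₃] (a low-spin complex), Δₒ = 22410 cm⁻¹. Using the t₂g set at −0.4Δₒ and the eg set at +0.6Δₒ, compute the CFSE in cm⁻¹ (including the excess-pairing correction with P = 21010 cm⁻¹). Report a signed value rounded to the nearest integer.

Ligand charges: 3×(-1) from NO₂⁻ and 3×(+0) from H₂O sum to -3; with overall charge +0, Co is +3.
Co is in group 9, so Co³⁺ is d⁶ (9 − 3 = 6).
The d⁶ electrons fill as t₂g⁶ eg⁰.
The orbital stabilization is -2.4Δₒ = -2.4 × 22410 = -53784 cm⁻¹.
Relative to high-spin t₂g⁴ eg² (1 paired), the low-spin configuration has 2 additional pairs, contributing +2 × 21010 = +42020 cm⁻¹.
Combining: -53784 + 42020 = -11764 cm⁻¹.

-11764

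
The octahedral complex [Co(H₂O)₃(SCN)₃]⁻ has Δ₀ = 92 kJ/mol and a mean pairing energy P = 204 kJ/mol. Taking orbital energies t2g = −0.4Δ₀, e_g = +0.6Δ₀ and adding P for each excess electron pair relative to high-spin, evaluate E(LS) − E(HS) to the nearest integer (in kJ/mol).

112

Ligand charges: 3×(+0) from H₂O and 3×(-1) from SCN⁻ sum to -3; with overall charge -1, Co is +2.
Group 9 minus oxidation state +2 gives a d⁷ configuration for Co²⁺.
High-spin d⁷ fills as t2g^5 e_g^2 with CFSE 5(−0.4) + 2(+0.6) = -0.8Δ₀ = -74 kJ/mol.
Low-spin t2g^6 e_g^1 gives -1.8Δ₀ = -166 kJ/mol, but forming 1 extra pair costs 1P = 204 kJ/mol, so E(LS) = -166 + 204 = 38 kJ/mol.
E(LS) − E(HS) = 38 − (-74) = 112 kJ/mol.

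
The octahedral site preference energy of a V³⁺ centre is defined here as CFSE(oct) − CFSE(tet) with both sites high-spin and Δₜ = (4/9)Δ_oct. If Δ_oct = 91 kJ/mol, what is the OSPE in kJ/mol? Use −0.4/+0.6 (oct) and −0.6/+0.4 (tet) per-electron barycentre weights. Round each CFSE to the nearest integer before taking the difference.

-24

Group 5 minus oxidation state +3 gives a d² configuration for V³⁺.
In an octahedral site d² (HS) is t₂g² eg⁰, giving CFSE(oct) = -0.8Δ_oct = -73 kJ/mol.
In a tetrahedral site the filling is e² t₂⁰: CFSE(tet) = -1.2Δₜ = -1.2 × (4/9)(91) = -49 kJ/mol.
Subtracting, OSPE = -73 − (-49) = -24 kJ/mol.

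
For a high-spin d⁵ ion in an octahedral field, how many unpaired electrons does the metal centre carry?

5

Configuration: t2g^3 e_g^2, giving 5 unpaired electrons.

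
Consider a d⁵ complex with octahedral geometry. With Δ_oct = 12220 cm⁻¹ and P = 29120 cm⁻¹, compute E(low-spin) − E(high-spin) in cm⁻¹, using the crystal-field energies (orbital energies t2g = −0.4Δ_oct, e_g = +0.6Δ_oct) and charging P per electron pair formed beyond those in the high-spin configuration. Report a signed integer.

In the high-spin limit (t2g^3 e_g^2) the orbital term is 0.0Δ_oct = 0 cm⁻¹, with no excess pairing.
For low-spin the configuration is t2g^5 e_g^0: orbital energy -2.0 × 12220 = -24440 cm⁻¹, and 2 additional pairs relative to high-spin add 58240 cm⁻¹, giving 33800 cm⁻¹.
Thus E(LS) − E(HS) = 33800 cm⁻¹.

33800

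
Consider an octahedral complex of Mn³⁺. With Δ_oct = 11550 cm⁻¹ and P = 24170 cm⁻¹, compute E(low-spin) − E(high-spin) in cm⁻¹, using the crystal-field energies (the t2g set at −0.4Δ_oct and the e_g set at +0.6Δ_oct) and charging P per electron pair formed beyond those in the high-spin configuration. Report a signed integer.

Mn³⁺: group 7, so d-count = 7 − 3 = 4.
In the high-spin limit (t2g^3 e_g^1) the orbital term is -0.6Δ_oct = -6930 cm⁻¹, with no excess pairing.
Low-spin t2g^4 e_g^0 gives -1.6Δ_oct = -18480 cm⁻¹, but forming 1 extra pair costs 1P = 24170 cm⁻¹, so E(LS) = -18480 + 24170 = 5690 cm⁻¹.
The difference is 5690 − (-6930) = 12620 cm⁻¹, so high-spin lies lower.

12620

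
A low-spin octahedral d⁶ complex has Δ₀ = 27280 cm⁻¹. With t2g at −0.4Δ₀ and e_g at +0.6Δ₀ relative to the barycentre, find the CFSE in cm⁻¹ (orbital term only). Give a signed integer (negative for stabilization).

-65472

Configuration: t2g^6 e_g^0.
The orbital stabilization is -2.4Δ₀ = -2.4 × 27280 = -65472 cm⁻¹.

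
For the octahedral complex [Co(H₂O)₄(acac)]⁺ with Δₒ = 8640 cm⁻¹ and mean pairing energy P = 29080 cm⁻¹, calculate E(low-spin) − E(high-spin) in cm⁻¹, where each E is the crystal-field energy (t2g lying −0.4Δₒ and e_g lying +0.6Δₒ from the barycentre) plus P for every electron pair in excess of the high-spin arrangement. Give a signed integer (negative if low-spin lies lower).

Ligand charges: 4×(+0) from H₂O and 1×(-1) from acac⁻ sum to -1; with overall charge +1, Co is +2.
Co²⁺: group 9, so d-count = 9 − 2 = 7.
High-spin d⁷ fills as t2g^5 e_g^2 with CFSE 5(−0.4) + 2(+0.6) = -0.8Δₒ = -6912 cm⁻¹.
Low-spin: t2g^6 e_g^1, orbital CFSE = -1.8Δₒ = -15552 cm⁻¹; plus 1 excess pair × P = +29080 cm⁻¹; total 13528 cm⁻¹.
E(LS) − E(HS) = 13528 − (-6912) = 20440 cm⁻¹.

20440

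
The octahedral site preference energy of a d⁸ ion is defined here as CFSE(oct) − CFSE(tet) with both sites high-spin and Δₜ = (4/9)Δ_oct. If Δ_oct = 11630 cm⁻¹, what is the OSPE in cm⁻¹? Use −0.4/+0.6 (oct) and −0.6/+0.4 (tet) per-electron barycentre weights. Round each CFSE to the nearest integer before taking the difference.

Octahedral (high-spin): t2g^6 e_g^2, CFSE = 6(−0.4) + 2(+0.6) = -1.2Δ_oct = -1.2 × 11630 = -13956 cm⁻¹.
In a tetrahedral site the filling is e^4 t2^4: CFSE(tet) = -0.8Δₜ = -0.8 × (4/9)(11630) = -4135 cm⁻¹.
OSPE = CFSE(oct) − CFSE(tet) = -13956 − (-4135) = -9821 cm⁻¹.

-9821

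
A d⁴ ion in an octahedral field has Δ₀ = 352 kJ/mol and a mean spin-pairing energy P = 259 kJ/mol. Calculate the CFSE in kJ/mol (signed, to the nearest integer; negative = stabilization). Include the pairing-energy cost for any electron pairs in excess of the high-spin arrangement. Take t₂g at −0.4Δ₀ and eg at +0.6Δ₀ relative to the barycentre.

-304

With Δ₀ > P the complex is low-spin.
Filling d⁴ accordingly: t₂g⁴ eg⁰.
Orbital CFSE = -1.6Δ₀ = -1.6 × 352 = -563 kJ/mol.
Excess pairs vs high-spin: 1 − 0 = 1; pairing cost = +259 kJ/mol.
Net CFSE = -563 + 259 = -304 kJ/mol.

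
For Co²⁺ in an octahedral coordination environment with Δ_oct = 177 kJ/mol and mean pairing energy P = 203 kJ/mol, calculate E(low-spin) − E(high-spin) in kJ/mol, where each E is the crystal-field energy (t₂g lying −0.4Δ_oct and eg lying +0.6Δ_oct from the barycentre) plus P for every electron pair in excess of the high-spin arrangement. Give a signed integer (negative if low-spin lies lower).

26

Co is in group 9, so Co²⁺ is d⁷ (9 − 2 = 7).
In the high-spin limit (t₂g⁵ eg²) the orbital term is -0.8Δ_oct = -142 kJ/mol, with no excess pairing.
Low-spin t₂g⁶ eg¹ gives -1.8Δ_oct = -319 kJ/mol, but forming 1 extra pair costs 1P = 203 kJ/mol, so E(LS) = -319 + 203 = -116 kJ/mol.
E(LS) − E(HS) = -116 − (-142) = 26 kJ/mol.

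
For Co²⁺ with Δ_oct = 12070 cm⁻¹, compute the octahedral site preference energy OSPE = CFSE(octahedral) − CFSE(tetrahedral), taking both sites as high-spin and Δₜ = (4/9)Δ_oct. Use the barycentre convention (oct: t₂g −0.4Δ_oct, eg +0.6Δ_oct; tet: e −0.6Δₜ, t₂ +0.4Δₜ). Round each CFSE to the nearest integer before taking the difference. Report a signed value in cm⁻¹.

-3219

Co²⁺: group 9, so d-count = 9 − 2 = 7.
In an octahedral site d⁷ (HS) is t2g^5 e_g^2, giving CFSE(oct) = -0.8Δ_oct = -9656 cm⁻¹.
Tetrahedral e^4 t2^3 gives -1.2Δₜ = -1.2 × (4/9) × 12070 = -6437 cm⁻¹.
Subtracting, OSPE = -9656 − (-6437) = -3219 cm⁻¹.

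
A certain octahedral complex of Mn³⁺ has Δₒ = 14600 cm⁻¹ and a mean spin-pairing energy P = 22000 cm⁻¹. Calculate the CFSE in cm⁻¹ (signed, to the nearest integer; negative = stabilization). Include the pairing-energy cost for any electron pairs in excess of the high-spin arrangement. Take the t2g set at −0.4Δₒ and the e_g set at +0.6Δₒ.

Mn³⁺: group 7, so d-count = 7 − 3 = 4.
Here Δₒ < P (14600 < 22000), so the high-spin state is favoured.
Filling d⁴ accordingly: t2g^3 e_g^1.
Orbital CFSE = -0.6Δₒ = -0.6 × 14600 = -8760 cm⁻¹.
High-spin has no excess pairs, so no pairing correction applies.

-8760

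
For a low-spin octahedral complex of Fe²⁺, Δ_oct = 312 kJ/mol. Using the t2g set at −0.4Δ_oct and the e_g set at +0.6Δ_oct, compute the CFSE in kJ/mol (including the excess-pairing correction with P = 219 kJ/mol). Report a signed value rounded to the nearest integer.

-311

Fe is in group 8, so Fe²⁺ is d⁶ (8 − 2 = 6).
Configuration: t2g^6 e_g^0.
Orbital CFSE = 6(-0.4) + 0(0.6) = -2.4Δ_oct = -2.4 × 312 = -749 kJ/mol.
Relative to high-spin t2g^4 e_g^2 (1 paired), the low-spin configuration has 2 additional pairs, contributing +2 × 219 = +438 kJ/mol.
Net CFSE = -749 + 438 = -311 kJ/mol.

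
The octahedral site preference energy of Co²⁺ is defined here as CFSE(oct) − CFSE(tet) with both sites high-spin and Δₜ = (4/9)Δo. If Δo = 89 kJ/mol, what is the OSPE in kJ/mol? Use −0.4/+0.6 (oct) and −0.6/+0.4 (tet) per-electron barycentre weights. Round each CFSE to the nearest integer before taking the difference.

-24

Co²⁺: group 9, so d-count = 9 − 2 = 7.
Octahedral (high-spin): t₂g⁵ eg², CFSE = 5(−0.4) + 2(+0.6) = -0.8Δo = -0.8 × 89 = -71 kJ/mol.
Tetrahedral e⁴ t₂³ gives -1.2Δₜ = -1.2 × (4/9) × 89 = -47 kJ/mol.
OSPE = -71 − (-47) = -24 kJ/mol.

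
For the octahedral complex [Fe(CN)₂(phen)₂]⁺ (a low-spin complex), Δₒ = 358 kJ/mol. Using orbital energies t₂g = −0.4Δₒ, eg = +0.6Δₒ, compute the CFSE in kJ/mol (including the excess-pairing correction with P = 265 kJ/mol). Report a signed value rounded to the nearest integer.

-186

Ligand charges: 2×(-1) from CN⁻ and 2×(+0) from phen sum to -2; with overall charge +1, Fe is +3.
Fe sits in group 8; removing 3 electrons leaves Fe³⁺ with 8 − 3 = 5 d electrons.
Electron filling gives t₂g⁵ eg⁰.
CFSE(orbital) = 5×(-0.4Δₒ) + 0×(0.6Δₒ) = -2.0Δₒ; with Δₒ = 358 kJ/mol that is -716 kJ/mol.
High-spin d⁵ would be t₂g³ eg² with 0 pairs; low-spin has 2, so 2 excess pairs cost +2P = +530 kJ/mol.
Combining: -716 + 530 = -186 kJ/mol.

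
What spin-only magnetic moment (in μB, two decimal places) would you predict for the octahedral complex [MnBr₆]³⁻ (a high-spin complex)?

4.90 μB

Each Br⁻ contributes -1; 6 × (-1) = -6. With overall charge -3, Mn is in the +3 oxidation state.
Mn sits in group 7; removing 3 electrons leaves Mn³⁺ with 7 − 3 = 4 d electrons.
Configuration: t₂g³ eg¹ → 4 unpaired electrons.
μ(spin-only) = √[4(4+2)] = √24 ≈ 4.90 μB.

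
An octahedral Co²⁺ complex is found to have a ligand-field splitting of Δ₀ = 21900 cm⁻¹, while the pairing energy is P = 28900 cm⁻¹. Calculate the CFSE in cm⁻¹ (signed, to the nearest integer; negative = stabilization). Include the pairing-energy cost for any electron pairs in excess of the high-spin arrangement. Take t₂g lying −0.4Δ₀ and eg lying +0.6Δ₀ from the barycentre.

Group 9 minus oxidation state +2 gives a d⁷ configuration for Co²⁺.
Since Δ₀ = 21900 cm⁻¹ < P = 28900 cm⁻¹, the complex adopts the high-spin configuration.
Filling d⁷ accordingly: t₂g⁵ eg².
Orbital CFSE = -0.8Δ₀ = -0.8 × 21900 = -17520 cm⁻¹.
High-spin has no excess pairs, so no pairing correction applies.

-17520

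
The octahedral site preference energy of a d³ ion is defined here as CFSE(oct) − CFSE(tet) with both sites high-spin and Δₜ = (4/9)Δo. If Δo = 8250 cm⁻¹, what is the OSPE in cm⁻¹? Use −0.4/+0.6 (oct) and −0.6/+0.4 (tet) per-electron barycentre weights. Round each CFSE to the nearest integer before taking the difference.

Octahedral high-spin t₂g³ eg⁰: CFSE = -1.2 × 8250 = -9900 cm⁻¹.
Tetrahedral e² t₂¹ gives -0.8Δₜ = -0.8 × (4/9) × 8250 = -2933 cm⁻¹.
OSPE = CFSE(oct) − CFSE(tet) = -9900 − (-2933) = -6967 cm⁻¹.

-6967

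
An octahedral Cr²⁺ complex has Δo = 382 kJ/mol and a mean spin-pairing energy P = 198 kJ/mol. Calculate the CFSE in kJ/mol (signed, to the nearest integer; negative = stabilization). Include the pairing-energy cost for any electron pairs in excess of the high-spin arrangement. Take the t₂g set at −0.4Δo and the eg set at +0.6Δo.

-413

Cr sits in group 6; removing 2 electrons leaves Cr²⁺ with 6 − 2 = 4 d electrons.
With Δo > P the complex is low-spin.
That gives t₂g⁴ eg⁰.
Orbital CFSE = -1.6Δo = -1.6 × 382 = -611 kJ/mol.
Excess pairs vs high-spin: 1 − 0 = 1; pairing cost = +198 kJ/mol.
Net CFSE = -611 + 198 = -413 kJ/mol.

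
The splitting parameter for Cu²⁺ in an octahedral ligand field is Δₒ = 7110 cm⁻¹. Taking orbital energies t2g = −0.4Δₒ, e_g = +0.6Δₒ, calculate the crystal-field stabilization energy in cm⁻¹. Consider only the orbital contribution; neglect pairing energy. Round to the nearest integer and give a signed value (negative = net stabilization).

Cu sits in group 11; removing 2 electrons leaves Cu²⁺ with 11 − 2 = 9 d electrons.
The d⁹ electrons fill as t2g^6 e_g^3.
Orbital CFSE = 6(-0.4) + 3(0.6) = -0.6Δₒ = -0.6 × 7110 = -4266 cm⁻¹.

-4266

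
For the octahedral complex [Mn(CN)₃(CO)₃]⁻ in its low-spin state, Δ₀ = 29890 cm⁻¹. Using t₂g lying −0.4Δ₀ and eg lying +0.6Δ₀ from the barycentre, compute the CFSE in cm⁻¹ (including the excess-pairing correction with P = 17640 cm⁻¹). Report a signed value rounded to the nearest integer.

Ligand charges: 3×(-1) from CN⁻ and 3×(+0) from CO sum to -3; with overall charge -1, Mn is +2.
Mn²⁺: group 7, so d-count = 7 − 2 = 5.
Configuration: t₂g⁵ eg⁰.
The orbital stabilization is -2.0Δ₀ = -2.0 × 29890 = -59780 cm⁻¹.
High-spin d⁵ would be t₂g³ eg² with 0 pairs; low-spin has 2, so 2 excess pairs cost +2P = +35280 cm⁻¹.
Overall CFSE = -59780 + 35280 = -24500 cm⁻¹.

-24500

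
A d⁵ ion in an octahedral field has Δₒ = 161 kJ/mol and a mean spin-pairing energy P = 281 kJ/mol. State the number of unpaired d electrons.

5

Δₒ < P, so pairing is avoided: the ground state is high-spin.
Filling d⁵ accordingly: t2g^3 e_g^2.
Unpaired electrons: 5.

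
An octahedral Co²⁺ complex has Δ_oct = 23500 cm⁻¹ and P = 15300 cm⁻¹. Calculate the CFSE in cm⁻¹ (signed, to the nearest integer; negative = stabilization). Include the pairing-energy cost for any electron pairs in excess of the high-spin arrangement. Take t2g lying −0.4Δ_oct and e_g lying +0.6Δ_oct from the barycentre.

Co²⁺: group 9, so d-count = 9 − 2 = 7.
Δ_oct > P, so pairing is preferred: the ground state is low-spin.
Filling d⁷ accordingly: t2g^6 e_g^1.
Orbital CFSE = -1.8Δ_oct = -1.8 × 23500 = -42300 cm⁻¹.
Excess pairs vs high-spin: 3 − 2 = 1; pairing cost = +15300 cm⁻¹.
Net CFSE = -42300 + 15300 = -27000 cm⁻¹.

-27000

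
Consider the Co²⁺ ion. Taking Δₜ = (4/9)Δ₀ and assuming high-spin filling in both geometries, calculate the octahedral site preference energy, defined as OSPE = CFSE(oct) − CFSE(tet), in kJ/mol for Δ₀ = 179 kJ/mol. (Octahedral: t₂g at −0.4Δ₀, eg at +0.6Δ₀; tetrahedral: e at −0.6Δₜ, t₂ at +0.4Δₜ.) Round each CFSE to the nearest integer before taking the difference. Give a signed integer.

Group 9 minus oxidation state +2 gives a d⁷ configuration for Co²⁺.
Octahedral (high-spin): t2g^5 e_g^2, CFSE = 5(−0.4) + 2(+0.6) = -0.8Δ₀ = -0.8 × 179 = -143 kJ/mol.
Tetrahedral e^4 t2^3 gives -1.2Δₜ = -1.2 × (4/9) × 179 = -95 kJ/mol.
Subtracting, OSPE = -143 − (-95) = -48 kJ/mol.

-48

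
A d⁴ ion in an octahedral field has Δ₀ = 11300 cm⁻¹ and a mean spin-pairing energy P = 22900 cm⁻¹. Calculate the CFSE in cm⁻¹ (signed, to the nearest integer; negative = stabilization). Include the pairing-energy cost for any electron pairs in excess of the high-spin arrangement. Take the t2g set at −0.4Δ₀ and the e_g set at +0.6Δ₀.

Here Δ₀ < P (11300 < 22900), so the high-spin state is favoured.
Filling d⁴ accordingly: t2g^3 e_g^1.
Orbital CFSE = -0.6Δ₀ = -0.6 × 11300 = -6780 cm⁻¹.
High-spin has no excess pairs, so no pairing correction applies.

-6780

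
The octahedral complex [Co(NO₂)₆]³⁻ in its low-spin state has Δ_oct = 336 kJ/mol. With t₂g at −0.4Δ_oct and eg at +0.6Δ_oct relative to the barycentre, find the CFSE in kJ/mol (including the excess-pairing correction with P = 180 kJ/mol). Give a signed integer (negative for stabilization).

Each NO₂⁻ contributes -1; 6 × (-1) = -6. With overall charge -3, Co is in the +3 oxidation state.
Group 9 minus oxidation state +3 gives a d⁶ configuration for Co³⁺.
Electron filling gives t₂g⁶ eg⁰.
The orbital stabilization is -2.4Δ_oct = -2.4 × 336 = -806 kJ/mol.
Relative to high-spin t₂g⁴ eg² (1 paired), the low-spin configuration has 2 additional pairs, contributing +2 × 180 = +360 kJ/mol.
Combining: -806 + 360 = -446 kJ/mol.

-446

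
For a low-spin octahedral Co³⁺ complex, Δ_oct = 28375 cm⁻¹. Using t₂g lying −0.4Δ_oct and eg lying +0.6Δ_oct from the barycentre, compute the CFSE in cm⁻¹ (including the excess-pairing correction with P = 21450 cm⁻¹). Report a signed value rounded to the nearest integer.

Group 9 minus oxidation state +3 gives a d⁶ configuration for Co³⁺.
Configuration: t₂g⁶ eg⁰.
Orbital CFSE = 6(-0.4) + 0(0.6) = -2.4Δ_oct = -2.4 × 28375 = -68100 cm⁻¹.
High-spin d⁶ would be t₂g⁴ eg² with 1 pair; low-spin has 3, so 2 excess pairs cost +2P = +42900 cm⁻¹.
Combining: -68100 + 42900 = -25200 cm⁻¹.

-25200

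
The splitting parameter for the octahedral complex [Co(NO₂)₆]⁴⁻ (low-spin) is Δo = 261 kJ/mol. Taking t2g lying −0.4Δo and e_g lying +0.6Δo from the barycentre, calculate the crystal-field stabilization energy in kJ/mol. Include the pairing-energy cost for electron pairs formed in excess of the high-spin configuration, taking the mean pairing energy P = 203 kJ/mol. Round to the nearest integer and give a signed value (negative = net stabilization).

-267

Each NO₂⁻ contributes -1; 6 × (-1) = -6. With overall charge -4, Co is in the +2 oxidation state.
Co²⁺: group 9, so d-count = 9 − 2 = 7.
The d⁷ electrons fill as t2g^6 e_g^1.
Orbital CFSE = 6(-0.4) + 1(0.6) = -1.8Δo = -1.8 × 261 = -470 kJ/mol.
Pairing penalty: 3 pairs vs 2 in the high-spin reference → 1 extra × P = 203 kJ/mol.
Combining: -470 + 203 = -267 kJ/mol.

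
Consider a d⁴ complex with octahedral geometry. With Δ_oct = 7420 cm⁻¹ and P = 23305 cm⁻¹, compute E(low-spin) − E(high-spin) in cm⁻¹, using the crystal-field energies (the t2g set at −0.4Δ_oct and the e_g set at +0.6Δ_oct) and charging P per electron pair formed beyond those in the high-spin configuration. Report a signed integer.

15885

High-spin: t2g^3 e_g^1, CFSE = -0.6Δ_oct = -4452 cm⁻¹.
For low-spin the configuration is t2g^4 e_g^0: orbital energy -1.6 × 7420 = -11872 cm⁻¹, and 1 additional pair relative to high-spin adds 23305 cm⁻¹, giving 11433 cm⁻¹.
E(LS) − E(HS) = 11433 − (-4452) = 15885 cm⁻¹.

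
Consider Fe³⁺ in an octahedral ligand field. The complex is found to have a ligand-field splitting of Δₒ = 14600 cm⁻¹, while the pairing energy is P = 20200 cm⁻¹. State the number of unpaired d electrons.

5

Group 8 minus oxidation state +3 gives a d⁵ configuration for Fe³⁺.
Δₒ < P, so pairing is avoided: the ground state is high-spin.
Configuration: t2g^3 e_g^2.
Unpaired electrons: 5.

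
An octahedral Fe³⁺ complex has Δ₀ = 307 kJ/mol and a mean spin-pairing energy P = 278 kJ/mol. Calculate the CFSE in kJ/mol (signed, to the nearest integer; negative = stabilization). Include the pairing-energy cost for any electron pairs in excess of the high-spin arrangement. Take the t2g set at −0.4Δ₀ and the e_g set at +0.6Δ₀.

-58

Fe is in group 8, so Fe³⁺ is d⁵ (8 − 3 = 5).
Here Δ₀ > P (307 > 278), so the low-spin state is favoured.
Configuration: t2g^5 e_g^0.
Orbital CFSE = -2.0Δ₀ = -2.0 × 307 = -614 kJ/mol.
Excess pairs vs high-spin: 2 − 0 = 2; pairing cost = +556 kJ/mol.
Net CFSE = -614 + 556 = -58 kJ/mol.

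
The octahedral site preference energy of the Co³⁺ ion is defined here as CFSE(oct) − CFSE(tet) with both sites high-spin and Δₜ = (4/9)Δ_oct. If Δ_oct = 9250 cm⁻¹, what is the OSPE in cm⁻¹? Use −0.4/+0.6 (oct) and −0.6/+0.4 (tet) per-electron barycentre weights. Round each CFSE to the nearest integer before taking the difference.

-1233

Co sits in group 9; removing 3 electrons leaves Co³⁺ with 9 − 3 = 6 d electrons.
Octahedral high-spin t₂g⁴ eg²: CFSE = -0.4 × 9250 = -3700 cm⁻¹.
Tetrahedral: e³ t₂³, CFSE = 3(−0.6) + 3(+0.4) = -0.6Δₜ = -0.6 × (4/9) × 9250 = -2467 cm⁻¹.
OSPE = -3700 − (-2467) = -1233 cm⁻¹.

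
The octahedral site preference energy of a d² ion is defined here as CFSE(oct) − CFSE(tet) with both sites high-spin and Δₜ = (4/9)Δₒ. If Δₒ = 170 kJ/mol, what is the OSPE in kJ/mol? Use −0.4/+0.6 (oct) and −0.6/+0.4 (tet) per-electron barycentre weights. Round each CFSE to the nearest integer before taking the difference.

-45

Octahedral high-spin t2g^2 e_g^0: CFSE = -0.8 × 170 = -136 kJ/mol.
In a tetrahedral site the filling is e^2 t2^0: CFSE(tet) = -1.2Δₜ = -1.2 × (4/9)(170) = -91 kJ/mol.
Subtracting, OSPE = -136 − (-91) = -45 kJ/mol.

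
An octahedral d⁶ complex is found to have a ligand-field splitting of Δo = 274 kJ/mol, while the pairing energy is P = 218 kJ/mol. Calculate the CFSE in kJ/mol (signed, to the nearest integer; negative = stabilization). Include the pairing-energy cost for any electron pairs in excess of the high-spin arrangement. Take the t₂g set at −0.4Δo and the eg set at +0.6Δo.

With Δo > P the complex is low-spin.
Configuration: t₂g⁶ eg⁰.
Orbital CFSE = -2.4Δo = -2.4 × 274 = -658 kJ/mol.
Excess pairs vs high-spin: 3 − 1 = 2; pairing cost = +436 kJ/mol.
Net CFSE = -658 + 436 = -222 kJ/mol.

-222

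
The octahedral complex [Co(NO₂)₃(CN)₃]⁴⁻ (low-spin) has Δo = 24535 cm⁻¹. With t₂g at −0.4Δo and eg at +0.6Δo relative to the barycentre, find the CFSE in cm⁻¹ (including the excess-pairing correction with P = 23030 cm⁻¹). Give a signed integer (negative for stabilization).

Ligand charges: 3×(-1) from NO₂⁻ and 3×(-1) from CN⁻ sum to -6; with overall charge -4, Co is +2.
Co sits in group 9; removing 2 electrons leaves Co²⁺ with 9 − 2 = 7 d electrons.
The d⁷ electrons fill as t₂g⁶ eg¹.
Orbital CFSE = 6(-0.4) + 1(0.6) = -1.8Δo = -1.8 × 24535 = -44163 cm⁻¹.
High-spin d⁷ would be t₂g⁵ eg² with 2 pairs; low-spin has 3, so 1 excess pair costs +1P = +23030 cm⁻¹.
Overall CFSE = -44163 + 23030 = -21133 cm⁻¹.

-21133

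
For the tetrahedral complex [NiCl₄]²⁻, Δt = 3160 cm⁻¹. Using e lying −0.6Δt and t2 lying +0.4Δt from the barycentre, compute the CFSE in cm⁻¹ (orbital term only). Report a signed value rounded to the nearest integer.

Each Cl⁻ contributes -1; 4 × (-1) = -4. With overall charge -2, Ni is in the +2 oxidation state.
Ni²⁺: group 10, so d-count = 10 − 2 = 8.
With tetrahedral geometry the complex is necessarily high-spin.
Electron filling gives e^4 t2^4.
Orbital CFSE = 4(-0.6) + 4(0.4) = -0.8Δt = -0.8 × 3160 = -2528 cm⁻¹.

-2528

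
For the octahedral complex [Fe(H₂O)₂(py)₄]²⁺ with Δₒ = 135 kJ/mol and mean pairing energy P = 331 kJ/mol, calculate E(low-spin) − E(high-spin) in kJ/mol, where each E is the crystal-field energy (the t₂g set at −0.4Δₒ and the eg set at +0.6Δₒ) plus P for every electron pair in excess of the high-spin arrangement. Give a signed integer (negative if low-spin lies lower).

392

Ligand charges: 2×(+0) from H₂O and 4×(+0) from py sum to +0; with overall charge +2, Fe is +2.
Fe sits in group 8; removing 2 electrons leaves Fe²⁺ with 8 − 2 = 6 d electrons.
High-spin d⁶ fills as t₂g⁴ eg² with CFSE 4(−0.4) + 2(+0.6) = -0.4Δₒ = -54 kJ/mol.
Low-spin t₂g⁶ eg⁰ gives -2.4Δₒ = -324 kJ/mol, but forming 2 extra pairs costs 2P = 662 kJ/mol, so E(LS) = -324 + 662 = 338 kJ/mol.
The difference is 338 − (-54) = 392 kJ/mol, so high-spin lies lower.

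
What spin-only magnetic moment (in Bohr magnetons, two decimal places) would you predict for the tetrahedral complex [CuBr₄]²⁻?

1.73 Bohr magnetons

Each Br⁻ contributes -1; 4 × (-1) = -4. With overall charge -2, Cu is in the +2 oxidation state.
Cu²⁺: group 11, so d-count = 11 − 2 = 9.
Tetrahedral splitting is small, so the complex is high-spin.
Configuration: e^4 t2^5 → 1 unpaired electron.
μ(spin-only) = √[1(1+2)] = √3 ≈ 1.73 Bohr magnetons.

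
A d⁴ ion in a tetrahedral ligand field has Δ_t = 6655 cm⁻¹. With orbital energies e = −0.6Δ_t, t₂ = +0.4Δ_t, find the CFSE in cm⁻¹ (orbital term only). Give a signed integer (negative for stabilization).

-2662

Tetrahedral fields are weak (Δₜ ≈ 4/9 Δₒ), so electrons fill high-spin.
Electron filling gives e² t₂².
The orbital stabilization is -0.4Δ_t = -0.4 × 6655 = -2662 cm⁻¹.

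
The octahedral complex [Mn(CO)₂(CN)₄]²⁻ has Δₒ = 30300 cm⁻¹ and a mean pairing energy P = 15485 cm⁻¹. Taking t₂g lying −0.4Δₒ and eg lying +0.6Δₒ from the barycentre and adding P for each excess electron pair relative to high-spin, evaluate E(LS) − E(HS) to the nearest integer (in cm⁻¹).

-29630

Ligand charges: 2×(+0) from CO and 4×(-1) from CN⁻ sum to -4; with overall charge -2, Mn is +2.
Mn²⁺: group 7, so d-count = 7 − 2 = 5.
In the high-spin limit (t₂g³ eg²) the orbital term is 0.0Δₒ = 0 cm⁻¹, with no excess pairing.
Low-spin: t₂g⁵ eg⁰, orbital CFSE = -2.0Δₒ = -60600 cm⁻¹; plus 2 excess pairs × P = +30970 cm⁻¹; total -29630 cm⁻¹.
The difference is -29630 − (0) = -29630 cm⁻¹, so low-spin lies lower.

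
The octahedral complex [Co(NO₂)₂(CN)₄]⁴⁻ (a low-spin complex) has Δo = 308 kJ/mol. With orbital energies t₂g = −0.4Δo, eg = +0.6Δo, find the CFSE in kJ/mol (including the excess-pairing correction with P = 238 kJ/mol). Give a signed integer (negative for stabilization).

Ligand charges: 2×(-1) from NO₂⁻ and 4×(-1) from CN⁻ sum to -6; with overall charge -4, Co is +2.
Co sits in group 9; removing 2 electrons leaves Co²⁺ with 9 − 2 = 7 d electrons.
Electron filling gives t₂g⁶ eg¹.
Orbital CFSE = 6(-0.4) + 1(0.6) = -1.8Δo = -1.8 × 308 = -554 kJ/mol.
High-spin d⁷ would be t₂g⁵ eg² with 2 pairs; low-spin has 3, so 1 excess pair costs +1P = +238 kJ/mol.
Overall CFSE = -554 + 238 = -316 kJ/mol.

-316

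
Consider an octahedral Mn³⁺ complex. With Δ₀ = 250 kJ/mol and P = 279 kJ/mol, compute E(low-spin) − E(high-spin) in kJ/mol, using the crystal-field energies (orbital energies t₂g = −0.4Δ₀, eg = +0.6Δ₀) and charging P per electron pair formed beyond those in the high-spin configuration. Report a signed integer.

Mn sits in group 7; removing 3 electrons leaves Mn³⁺ with 7 − 3 = 4 d electrons.
In the high-spin limit (t₂g³ eg¹) the orbital term is -0.6Δ₀ = -150 kJ/mol, with no excess pairing.
Low-spin: t₂g⁴ eg⁰, orbital CFSE = -1.6Δ₀ = -400 kJ/mol; plus 1 excess pair × P = +279 kJ/mol; total -121 kJ/mol.
Thus E(LS) − E(HS) = 29 kJ/mol.

29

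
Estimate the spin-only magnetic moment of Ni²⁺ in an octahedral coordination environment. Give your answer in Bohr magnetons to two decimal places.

Ni²⁺: group 10, so d-count = 10 − 2 = 8.
Configuration: t2g^6 e_g^2 → 2 unpaired electrons.
μ(spin-only) = √[2(2+2)] = √8 ≈ 2.83 Bohr magnetons.

2.83 Bohr magnetons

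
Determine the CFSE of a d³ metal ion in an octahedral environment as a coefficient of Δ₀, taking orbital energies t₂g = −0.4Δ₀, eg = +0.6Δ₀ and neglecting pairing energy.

-1.2 Δ₀

For octahedral d³ the high- and low-spin configurations coincide.
Configuration: t₂g³ eg⁰.
CFSE = 3(-0.4Δ₀) + 0(0.6Δ₀) = -1.2Δ₀ + 0.0Δ₀ = -1.2Δ₀.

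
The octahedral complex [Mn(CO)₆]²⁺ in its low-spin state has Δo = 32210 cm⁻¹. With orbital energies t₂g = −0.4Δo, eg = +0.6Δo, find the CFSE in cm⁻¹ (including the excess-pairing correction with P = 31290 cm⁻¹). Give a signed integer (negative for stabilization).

CO is neutral, so the +2 overall charge sits on Mn: oxidation state +2.
Mn sits in group 7; removing 2 electrons leaves Mn²⁺ with 7 − 2 = 5 d electrons.
Electron filling gives t₂g⁵ eg⁰.
CFSE(orbital) = 5×(-0.4Δo) + 0×(0.6Δo) = -2.0Δo; with Δo = 32210 cm⁻¹ that is -64420 cm⁻¹.
Pairing penalty: 2 pairs vs 0 in the high-spin reference → 2 extra × P = 62580 cm⁻¹.
Net CFSE = -64420 + 62580 = -1840 cm⁻¹.

-1840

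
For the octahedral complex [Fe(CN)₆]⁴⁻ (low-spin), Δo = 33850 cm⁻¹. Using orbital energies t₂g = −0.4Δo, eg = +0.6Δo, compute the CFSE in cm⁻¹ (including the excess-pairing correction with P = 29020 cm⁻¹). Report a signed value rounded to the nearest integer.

-23200

Each CN⁻ contributes -1; 6 × (-1) = -6. With overall charge -4, Fe is in the +2 oxidation state.
Group 8 minus oxidation state +2 gives a d⁶ configuration for Fe²⁺.
Electron filling gives t₂g⁶ eg⁰.
Orbital CFSE = 6(-0.4) + 0(0.6) = -2.4Δo = -2.4 × 33850 = -81240 cm⁻¹.
Pairing penalty: 3 pairs vs 1 in the high-spin reference → 2 extra × P = 58040 cm⁻¹.
Overall CFSE = -81240 + 58040 = -23200 cm⁻¹.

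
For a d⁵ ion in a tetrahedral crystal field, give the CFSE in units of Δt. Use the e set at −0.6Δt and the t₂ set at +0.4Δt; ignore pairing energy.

With tetrahedral geometry the complex is necessarily high-spin.
Configuration: e² t₂³.
CFSE = 2(-0.6Δt) + 3(0.4Δt) = -1.2Δt + 1.2Δt = 0.0Δt.

0.0 Δt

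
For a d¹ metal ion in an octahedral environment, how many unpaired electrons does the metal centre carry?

1

For octahedral d¹ the high- and low-spin configurations coincide.
Configuration: t₂g¹ eg⁰, giving 1 unpaired electron.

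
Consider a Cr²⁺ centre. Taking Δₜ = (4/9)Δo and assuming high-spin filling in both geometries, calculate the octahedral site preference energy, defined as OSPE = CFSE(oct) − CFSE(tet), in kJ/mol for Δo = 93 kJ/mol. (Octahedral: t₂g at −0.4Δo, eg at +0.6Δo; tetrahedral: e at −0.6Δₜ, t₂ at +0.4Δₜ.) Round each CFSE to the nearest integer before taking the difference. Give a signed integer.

Cr sits in group 6; removing 2 electrons leaves Cr²⁺ with 6 − 2 = 4 d electrons.
In an octahedral site d⁴ (HS) is t2g^3 e_g^1, giving CFSE(oct) = -0.6Δo = -56 kJ/mol.
Tetrahedral: e^2 t2^2, CFSE = 2(−0.6) + 2(+0.4) = -0.4Δₜ = -0.4 × (4/9) × 93 = -17 kJ/mol.
OSPE = CFSE(oct) − CFSE(tet) = -56 − (-17) = -39 kJ/mol.

-39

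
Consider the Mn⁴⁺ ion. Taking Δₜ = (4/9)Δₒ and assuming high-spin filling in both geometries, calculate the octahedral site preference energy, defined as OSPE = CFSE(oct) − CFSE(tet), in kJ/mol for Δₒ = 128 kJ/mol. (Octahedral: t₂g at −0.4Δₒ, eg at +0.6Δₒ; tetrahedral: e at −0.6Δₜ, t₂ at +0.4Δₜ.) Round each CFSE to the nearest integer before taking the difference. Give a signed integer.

Group 7 minus oxidation state +4 gives a d³ configuration for Mn⁴⁺.
Octahedral (high-spin): t₂g³ eg⁰, CFSE = 3(−0.4) + 0(+0.6) = -1.2Δₒ = -1.2 × 128 = -154 kJ/mol.
Tetrahedral e² t₂¹ gives -0.8Δₜ = -0.8 × (4/9) × 128 = -46 kJ/mol.
Subtracting, OSPE = -154 − (-46) = -108 kJ/mol.

-108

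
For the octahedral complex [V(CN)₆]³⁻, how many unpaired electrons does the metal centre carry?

2

Each CN⁻ contributes -1; 6 × (-1) = -6. With overall charge -3, V is in the +3 oxidation state.
V is in group 5, so V³⁺ is d² (5 − 3 = 2).
Configuration: t2g^2 e_g^0, giving 2 unpaired electrons.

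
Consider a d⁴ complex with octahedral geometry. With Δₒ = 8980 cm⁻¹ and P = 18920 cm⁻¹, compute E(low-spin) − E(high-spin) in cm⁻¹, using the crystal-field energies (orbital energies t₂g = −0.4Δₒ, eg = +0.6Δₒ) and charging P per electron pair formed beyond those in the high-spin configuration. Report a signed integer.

9940

High-spin d⁴ fills as t₂g³ eg¹ with CFSE 3(−0.4) + 1(+0.6) = -0.6Δₒ = -5388 cm⁻¹.
For low-spin the configuration is t₂g⁴ eg⁰: orbital energy -1.6 × 8980 = -14368 cm⁻¹, and 1 additional pair relative to high-spin adds 18920 cm⁻¹, giving 4552 cm⁻¹.
Thus E(LS) − E(HS) = 9940 cm⁻¹.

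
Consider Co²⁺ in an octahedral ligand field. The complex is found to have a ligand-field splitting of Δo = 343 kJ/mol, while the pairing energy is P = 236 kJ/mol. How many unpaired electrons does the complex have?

1

Co²⁺: group 9, so d-count = 9 − 2 = 7.
Here Δo > P (343 > 236), so the low-spin state is favoured.
Configuration: t₂g⁶ eg¹.
Unpaired electrons: 1.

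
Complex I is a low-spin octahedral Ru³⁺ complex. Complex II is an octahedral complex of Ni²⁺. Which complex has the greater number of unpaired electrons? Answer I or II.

I: Group 8 minus oxidation state +3 gives a d⁵ configuration for Ru³⁺; t2g^5 e_g^0 → 1 unpaired.
II: Ni sits in group 10; removing 2 electrons leaves Ni²⁺ with 10 − 2 = 8 d electrons; t₂g⁶ eg² → 2 unpaired.
So II has more unpaired electrons.

II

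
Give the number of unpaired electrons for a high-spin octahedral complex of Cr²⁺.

Cr is in group 6, so Cr²⁺ is d⁴ (6 − 2 = 4).
Configuration: t₂g³ eg¹, giving 4 unpaired electrons.

4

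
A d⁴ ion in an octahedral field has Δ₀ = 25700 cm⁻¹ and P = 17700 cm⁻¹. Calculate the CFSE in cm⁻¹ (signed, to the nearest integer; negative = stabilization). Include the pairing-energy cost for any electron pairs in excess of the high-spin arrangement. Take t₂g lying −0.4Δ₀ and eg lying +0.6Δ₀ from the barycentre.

Δ₀ > P, so pairing is preferred: the ground state is low-spin.
Filling d⁴ accordingly: t₂g⁴ eg⁰.
Orbital CFSE = -1.6Δ₀ = -1.6 × 25700 = -41120 cm⁻¹.
Excess pairs vs high-spin: 1 − 0 = 1; pairing cost = +17700 cm⁻¹.
Net CFSE = -41120 + 17700 = -23420 cm⁻¹.

-23420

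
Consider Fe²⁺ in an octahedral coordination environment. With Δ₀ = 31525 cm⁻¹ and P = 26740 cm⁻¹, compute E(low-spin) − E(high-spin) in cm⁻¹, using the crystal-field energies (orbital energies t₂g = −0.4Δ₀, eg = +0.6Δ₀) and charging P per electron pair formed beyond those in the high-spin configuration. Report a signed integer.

-9570

Group 8 minus oxidation state +2 gives a d⁶ configuration for Fe²⁺.
In the high-spin limit (t₂g⁴ eg²) the orbital term is -0.4Δ₀ = -12610 cm⁻¹, with no excess pairing.
Low-spin: t₂g⁶ eg⁰, orbital CFSE = -2.4Δ₀ = -75660 cm⁻¹; plus 2 excess pairs × P = +53480 cm⁻¹; total -22180 cm⁻¹.
The difference is -22180 − (-12610) = -9570 cm⁻¹, so low-spin lies lower.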